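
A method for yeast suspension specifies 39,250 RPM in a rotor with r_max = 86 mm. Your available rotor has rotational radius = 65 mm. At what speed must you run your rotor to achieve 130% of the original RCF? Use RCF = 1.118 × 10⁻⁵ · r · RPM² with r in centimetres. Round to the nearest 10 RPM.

51480 RPM

Original rotor: r = 86 mm = 8.6 cm
RCF_original = 1.118 × 10⁻⁵ × 8.6 × (39250)² = 1.118 × 10⁻⁵ × 8.6 × 1,540,562,500 ≈ 148,122 × g
Target RCF = 1.3 × 148,122 ≈ 192,558.6 × g
Your rotor: r = 65 mm = 6.5 cm
192,558.6 = 1.118 × 10⁻⁵ × 6.5 × N²
N² = 192,558.6 / (7.267 × 10⁻⁵) = 2,649,767,442
N ≈ √2,649,767,442 ≈ 51,475.9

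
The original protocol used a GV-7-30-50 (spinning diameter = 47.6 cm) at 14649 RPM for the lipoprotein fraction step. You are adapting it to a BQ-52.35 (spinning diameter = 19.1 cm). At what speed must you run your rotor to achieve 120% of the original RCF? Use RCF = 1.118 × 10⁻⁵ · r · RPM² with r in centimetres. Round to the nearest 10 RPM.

25330 RPM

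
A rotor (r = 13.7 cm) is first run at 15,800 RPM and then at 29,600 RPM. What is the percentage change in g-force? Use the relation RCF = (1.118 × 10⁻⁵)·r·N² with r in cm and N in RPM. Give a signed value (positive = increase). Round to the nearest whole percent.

+251%

RCF ∝ N², so the ratio is (29600/15800)² = (1.873418)² = 3.5097.
Change = 3.5097 − 1 = +2.5097 → +251.0%.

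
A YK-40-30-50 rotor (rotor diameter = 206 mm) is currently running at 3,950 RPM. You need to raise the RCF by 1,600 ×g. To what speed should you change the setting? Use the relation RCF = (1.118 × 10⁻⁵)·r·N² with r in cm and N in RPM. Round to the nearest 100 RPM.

5400 RPM

r = 206 mm / 2 = 103 mm = 10.3 cm
Current RCF = 1.118 × 10⁻⁵ × 10.3 × (3950)² = 1.118 × 10⁻⁵ × 10.3 × 15,602,500 ≈ 1,796.7 × g
Target RCF = 1,796.7 + 1,600 = 3,396.7 × g
N² = 3,396.7 / (11.5154 × 10⁻⁵) = 29,497,021
N ≈ √29,497,021 ≈ 5,431.1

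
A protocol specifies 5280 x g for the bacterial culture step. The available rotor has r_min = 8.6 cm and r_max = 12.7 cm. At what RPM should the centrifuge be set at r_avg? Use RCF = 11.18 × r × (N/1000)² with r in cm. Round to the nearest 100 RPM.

N ≈ 6700 RPM

r_avg = (8.6 + 12.7) / 2 = 10.65 cm
5,280 = 11.18 × 10.65 × (N/1000)²
(N/1000)² = 5,280 / 119.067 = 44.34478
N = 1000 × √44.34478 ≈ 6,659.2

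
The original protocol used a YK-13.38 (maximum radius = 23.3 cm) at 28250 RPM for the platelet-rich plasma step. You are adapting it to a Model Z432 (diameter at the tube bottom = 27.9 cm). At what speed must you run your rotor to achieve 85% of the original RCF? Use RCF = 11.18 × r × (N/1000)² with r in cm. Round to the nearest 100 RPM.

33700 RPM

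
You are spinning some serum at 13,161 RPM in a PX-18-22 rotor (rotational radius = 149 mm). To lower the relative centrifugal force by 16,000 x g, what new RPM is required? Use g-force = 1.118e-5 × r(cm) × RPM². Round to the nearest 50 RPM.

r = 149 mm = 14.9 cm
Current RCF = 1.118 × 10⁻⁵ × 14.9 × (13161)² = 1.118 × 10⁻⁵ × 14.9 × 173,211,921 ≈ 28,854 × g
Target RCF = 28,854 − 16,000 = 12,854 × g
N² = 12,854 / (16.6582 × 10⁻⁵) = 77,163,199
N ≈ √77,163,199 ≈ 8,784.3

≈ 8800 RPM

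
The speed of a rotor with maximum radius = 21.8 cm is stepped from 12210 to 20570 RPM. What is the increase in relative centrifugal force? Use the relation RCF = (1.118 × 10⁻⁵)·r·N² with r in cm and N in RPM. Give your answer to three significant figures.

≈ 66800 x g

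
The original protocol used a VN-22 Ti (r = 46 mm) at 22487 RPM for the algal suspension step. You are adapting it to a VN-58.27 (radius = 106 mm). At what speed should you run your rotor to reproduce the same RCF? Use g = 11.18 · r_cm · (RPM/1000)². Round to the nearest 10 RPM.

Original rotor: r = 46 mm = 4.6 cm
RCF = 11.18 × r × (N/1000)²
RCF_original = 11.18 × 4.6 × (22.487)² = 11.18 × 4.6 × 505.665169 ≈ 26,005.3 × g
Your rotor: r = 106 mm = 10.6 cm
26,005.3 = 11.18 × 10.6 × (N/1000)²
(N/1000)² = 26,005.3 / 118.508 = 219.4392
N = 1000 × √219.4392 ≈ 14,813.5

14810 RPM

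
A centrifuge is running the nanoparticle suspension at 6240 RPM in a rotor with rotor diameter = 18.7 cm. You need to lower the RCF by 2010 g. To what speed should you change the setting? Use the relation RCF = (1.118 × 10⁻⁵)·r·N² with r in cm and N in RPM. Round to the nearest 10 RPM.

r = 18.7 / 2 = 9.35 cm
Current RCF = 1.118 × 10⁻⁵ × 9.35 × (6240)² = 1.118 × 10⁻⁵ × 9.35 × 38,937,600 ≈ 4,070.3 × g
Target RCF = 4,070.3 − 2,010 = 2,060.3 × g
N² = 2,060.3 / (10.4533 × 10⁻⁵) = 19,709,565
N ≈ √19,709,565 ≈ 4,439.5

N₂ ≈ 4440 RPM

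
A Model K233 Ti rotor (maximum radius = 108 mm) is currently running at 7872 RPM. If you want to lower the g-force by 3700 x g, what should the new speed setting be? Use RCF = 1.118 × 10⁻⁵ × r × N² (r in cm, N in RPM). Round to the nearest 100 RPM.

r = 108 mm = 10.8 cm
Current RCF = 1.118 × 10⁻⁵ × 10.8 × (7872)² = 1.118 × 10⁻⁵ × 10.8 × 61,968,384 ≈ 7,482.3 × g
Target RCF = 7,482.3 − 3,700 = 3,782.3 × g
N² = 3,782.3 / (12.0744 × 10⁻⁵) = 31,324,952
N ≈ √31,324,952 ≈ 5,596.9

≈ 5600 RPM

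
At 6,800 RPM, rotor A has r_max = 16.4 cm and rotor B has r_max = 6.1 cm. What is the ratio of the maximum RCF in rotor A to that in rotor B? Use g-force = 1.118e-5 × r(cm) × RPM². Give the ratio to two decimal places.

2.69

At fixed N, RCF ∝ r, so RCF_A/RCF_B = r_A/r_B = 16.4 / 6.1 = 2.6885.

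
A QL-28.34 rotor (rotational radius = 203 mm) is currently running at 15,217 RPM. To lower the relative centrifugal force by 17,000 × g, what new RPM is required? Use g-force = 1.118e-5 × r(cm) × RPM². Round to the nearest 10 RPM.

r = 203 mm = 20.3 cm
Current RCF = 1.118 × 10⁻⁵ × 20.3 × (15217)² = 1.118 × 10⁻⁵ × 20.3 × 231,557,089 ≈ 52,552.8 × g
Target RCF = 52,552.8 − 17,000 = 35,552.8 × g
N² = 35,552.8 / (22.6954 × 10⁻⁵) = 156,652,009
N ≈ √156,652,009 ≈ 12,516.1

≈ 12520 RPM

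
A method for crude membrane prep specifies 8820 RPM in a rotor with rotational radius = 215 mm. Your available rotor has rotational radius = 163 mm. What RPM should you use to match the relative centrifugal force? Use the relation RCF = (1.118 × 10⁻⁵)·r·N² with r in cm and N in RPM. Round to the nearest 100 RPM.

Original rotor: r = 215 mm = 21.5 cm
RCF_original = 1.118 × 10⁻⁵ × 21.5 × (8820)² = 1.118 × 10⁻⁵ × 21.5 × 77,792,400 ≈ 18,699 × g
Your rotor: r = 163 mm = 16.3 cm
18,699 = 1.118 × 10⁻⁵ × 16.3 × N²
N² = 18,699 / (18.2234 × 10⁻⁵) = 102,609,831
N ≈ √102,609,831 ≈ 10,129.7

≈ 10100 RPM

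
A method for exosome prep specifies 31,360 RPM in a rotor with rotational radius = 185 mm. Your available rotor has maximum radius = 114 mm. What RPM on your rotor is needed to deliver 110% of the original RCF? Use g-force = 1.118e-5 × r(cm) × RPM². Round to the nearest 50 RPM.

Original rotor: r = 185 mm = 18.5 cm
RCF_original = 1.118 × 10⁻⁵ × 18.5 × (31360)² = 1.118 × 10⁻⁵ × 18.5 × 983,449,600 ≈ 203,406.9 × g
Target RCF = 1.1 × 203,406.9 ≈ 223,747.6 × g
Your rotor: r = 114 mm = 11.4 cm
223,747.6 = 1.118 × 10⁻⁵ × 11.4 × N²
N² = 223,747.6 / (12.7452 × 10⁻⁵) = 1,755,544,048
N ≈ √1,755,544,048 ≈ 41,899.2

≈ 41900 RPM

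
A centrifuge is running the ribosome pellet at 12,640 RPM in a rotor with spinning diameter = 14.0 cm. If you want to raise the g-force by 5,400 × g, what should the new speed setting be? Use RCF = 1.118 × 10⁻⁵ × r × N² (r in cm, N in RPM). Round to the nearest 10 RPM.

N₂ ≈ 15130 RPM

r = 14.0 / 2 = 7 cm
Current RCF = 1.118 × 10⁻⁵ × 7 × (12640)² = 1.118 × 10⁻⁵ × 7 × 159,769,600 ≈ 12,503.6 × g
Target RCF = 12,503.6 + 5,400 = 17,903.6 × g
N² = 17,903.6 / (7.826 × 10⁻⁵) = 228,770,764
N ≈ √228,770,764 ≈ 15,125.2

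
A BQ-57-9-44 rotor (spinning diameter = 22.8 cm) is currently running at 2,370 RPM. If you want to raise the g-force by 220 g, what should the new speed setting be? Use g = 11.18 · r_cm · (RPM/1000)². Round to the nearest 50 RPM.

N₂ ≈ 2700 RPM

r = 22.8 / 2 = 11.4 cm
Current RCF = 11.18 × 11.4 × (2.37)² = 11.18 × 11.4 × 5.6169 ≈ 715.9 × g
Target RCF = 715.9 + 220 = 935.9 × g
(N/1000)² = 935.9 / 127.452 = 7.343157
N = 1000 × √7.343157 ≈ 2,709.8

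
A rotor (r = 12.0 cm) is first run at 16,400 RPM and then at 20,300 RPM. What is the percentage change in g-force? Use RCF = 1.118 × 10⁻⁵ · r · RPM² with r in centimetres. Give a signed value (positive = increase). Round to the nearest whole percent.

+53%

RCF ∝ N², so the ratio is (20300/16400)² = (1.237805)² = 1.5322.
Change = 1.5322 − 1 = +0.5322 → +53.2%.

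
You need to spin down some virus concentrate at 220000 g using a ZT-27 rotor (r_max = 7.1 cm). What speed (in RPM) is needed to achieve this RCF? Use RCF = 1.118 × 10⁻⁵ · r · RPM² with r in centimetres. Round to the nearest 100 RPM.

220,000 = 1.118 × 10⁻⁵ × 7.1 × N²
N² = 220,000 / (7.9378 × 10⁻⁵) = 2,771,548,792
N ≈ √2,771,548,792 ≈ 52,645.5

52600 RPM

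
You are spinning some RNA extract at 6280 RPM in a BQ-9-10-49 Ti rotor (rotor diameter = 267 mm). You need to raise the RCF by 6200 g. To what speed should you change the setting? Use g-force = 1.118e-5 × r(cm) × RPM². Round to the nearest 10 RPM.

r = 267 mm / 2 = 133.5 mm = 13.35 cm
Current RCF = 1.118 × 10⁻⁵ × 13.35 × (6280)² = 1.118 × 10⁻⁵ × 13.35 × 39,438,400 ≈ 5,886.3 × g
Target RCF = 5,886.3 + 6,200 = 12,086.3 × g
N² = 12,086.3 / (14.9253 × 10⁻⁵) = 80,978,607
N ≈ √80,978,607 ≈ 8,998.8

N₂ ≈ 9000 RPM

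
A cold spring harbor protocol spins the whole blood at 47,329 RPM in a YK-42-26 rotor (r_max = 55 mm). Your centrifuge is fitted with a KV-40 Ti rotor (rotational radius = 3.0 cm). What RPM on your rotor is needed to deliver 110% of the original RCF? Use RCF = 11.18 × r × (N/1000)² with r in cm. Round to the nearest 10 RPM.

Original rotor: r = 55 mm = 5.5 cm
RCF_original = 11.18 × 5.5 × (47.329)² = 11.18 × 5.5 × 2,240.034241 ≈ 137,739.7 × g
Target RCF = 1.1 × 137,739.7 ≈ 151,513.7 × g
151,513.7 = 11.18 × 3 × (N/1000)²
(N/1000)² = 151,513.7 / 33.54 = 4517.403
N = 1000 × √4517.403 ≈ 67,211.6

67210 RPM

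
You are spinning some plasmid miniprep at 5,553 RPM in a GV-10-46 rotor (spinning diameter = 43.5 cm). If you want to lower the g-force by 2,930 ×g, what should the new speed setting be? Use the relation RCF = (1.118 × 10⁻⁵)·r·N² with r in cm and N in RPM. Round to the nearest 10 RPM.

N₂ ≈ 4330 RPM

r = 43.5 / 2 = 21.75 cm
Current RCF = 1.118 × 10⁻⁵ × 21.75 × (5553)² = 1.118 × 10⁻⁵ × 21.75 × 30,835,809 ≈ 7,498.2 × g
Target RCF = 7,498.2 − 2,930 = 4,568.2 × g
N² = 4,568.2 / (24.3165 × 10⁻⁵) = 18,786,421
N ≈ √18,786,421 ≈ 4,334.3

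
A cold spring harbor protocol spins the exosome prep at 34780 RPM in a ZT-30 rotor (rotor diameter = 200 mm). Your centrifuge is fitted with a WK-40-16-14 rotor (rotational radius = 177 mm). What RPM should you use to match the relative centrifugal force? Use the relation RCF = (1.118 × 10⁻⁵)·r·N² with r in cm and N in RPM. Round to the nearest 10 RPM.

26140 RPM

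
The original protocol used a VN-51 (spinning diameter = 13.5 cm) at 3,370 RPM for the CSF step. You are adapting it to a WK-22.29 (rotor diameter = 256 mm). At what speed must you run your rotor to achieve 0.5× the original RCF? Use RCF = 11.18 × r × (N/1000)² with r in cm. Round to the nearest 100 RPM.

≈ 1700 RPM

Original rotor: r = 13.5 / 2 = 6.75 cm
RCF_original = 11.18 × 6.75 × (3.37)² = 11.18 × 6.75 × 11.3569 ≈ 857 × g
Target RCF = 0.5 × 857 ≈ 428.5 × g
Your rotor: r = 256 mm / 2 = 128 mm = 12.8 cm
428.5 = 11.18 × 12.8 × (N/1000)²
(N/1000)² = 428.5 / 143.104 = 2.994326
N = 1000 × √2.994326 ≈ 1,730.4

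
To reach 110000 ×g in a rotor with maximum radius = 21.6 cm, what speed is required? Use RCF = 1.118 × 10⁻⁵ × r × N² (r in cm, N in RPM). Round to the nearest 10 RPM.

≈ 21340 RPM

RCF = 1.118 × 10⁻⁵ × r × N²
110,000 = 1.118 × 10⁻⁵ × 21.6 × N²
N² = 110,000 / (24.1488 × 10⁻⁵) = 455,509,176
N ≈ √455,509,176 ≈ 21,342.7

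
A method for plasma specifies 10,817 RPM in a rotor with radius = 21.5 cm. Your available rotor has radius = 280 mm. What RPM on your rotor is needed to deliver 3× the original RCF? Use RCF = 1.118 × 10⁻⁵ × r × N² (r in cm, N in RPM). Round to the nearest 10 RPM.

16420 RPM

RCF_original = 1.118 × 10⁻⁵ × 21.5 × (10817)² = 1.118 × 10⁻⁵ × 21.5 × 117,007,489 ≈ 28,125.1 × g
Target RCF = 3 × 28,125.1 ≈ 84,375.3 × g
Your rotor: r = 280 mm = 28.0 cm
84,375.3 = 1.118 × 10⁻⁵ × 28 × N²
N² = 84,375.3 / (31.304 × 10⁻⁵) = 269,535,203
N ≈ √269,535,203 ≈ 16,417.5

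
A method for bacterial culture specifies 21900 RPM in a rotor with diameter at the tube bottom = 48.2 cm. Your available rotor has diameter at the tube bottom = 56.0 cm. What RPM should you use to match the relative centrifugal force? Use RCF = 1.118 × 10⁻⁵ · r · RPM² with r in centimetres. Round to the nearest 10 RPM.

Original rotor: r = 48.2 / 2 = 24.1 cm
RCF_original = 1.118 × 10⁻⁵ × 24.1 × (21900)² = 1.118 × 10⁻⁵ × 24.1 × 479,610,000 ≈ 129,225.2 × g
Your rotor: r = 56.0 / 2 = 28 cm
129,225.2 = 1.118 × 10⁻⁵ × 28 × N²
N² = 129,225.2 / (31.304 × 10⁻⁵) = 412,807,309
N ≈ √412,807,309 ≈ 20,317.7

≈ 20320 RPM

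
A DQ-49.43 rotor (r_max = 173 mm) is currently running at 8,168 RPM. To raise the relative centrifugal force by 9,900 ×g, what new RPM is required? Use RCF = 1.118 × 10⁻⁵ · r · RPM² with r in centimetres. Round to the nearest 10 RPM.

r = 173 mm = 17.3 cm
Current RCF = 1.118 × 10⁻⁵ × 17.3 × (8168)² = 1.118 × 10⁻⁵ × 17.3 × 66,716,224 ≈ 12,903.9 × g
Target RCF = 12,903.9 + 9,900 = 22,803.9 × g
N² = 22,803.9 / (19.3414 × 10⁻⁵) = 117,902,013
N ≈ √117,902,013 ≈ 10,858.3

10860 RPM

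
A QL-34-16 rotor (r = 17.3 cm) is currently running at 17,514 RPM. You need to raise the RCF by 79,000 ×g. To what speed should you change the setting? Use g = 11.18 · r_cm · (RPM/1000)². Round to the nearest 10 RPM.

26740 RPM

Current RCF = 11.18 × 17.3 × (17.514)² = 11.18 × 17.3 × 306.740196 ≈ 59,327.8 × g
Target RCF = 59,327.8 + 79,000 = 138,327.8 × g
(N/1000)² = 138,327.8 / 193.414 = 715.1902
N = 1000 × √715.1902 ≈ 26,743.0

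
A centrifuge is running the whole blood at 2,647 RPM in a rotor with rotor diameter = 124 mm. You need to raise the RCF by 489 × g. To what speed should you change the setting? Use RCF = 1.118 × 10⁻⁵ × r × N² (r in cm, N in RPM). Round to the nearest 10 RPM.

3750 RPM

r = 124 mm / 2 = 62 mm = 6.2 cm
Current RCF = 1.118 × 10⁻⁵ × 6.2 × (2647)² = 1.118 × 10⁻⁵ × 6.2 × 7,006,609 ≈ 485.7 × g
Target RCF = 485.7 + 489 = 974.7 × g
N² = 974.7 / (6.9316 × 10⁻⁵) = 14,061,688
N ≈ √14,061,688 ≈ 3,749.9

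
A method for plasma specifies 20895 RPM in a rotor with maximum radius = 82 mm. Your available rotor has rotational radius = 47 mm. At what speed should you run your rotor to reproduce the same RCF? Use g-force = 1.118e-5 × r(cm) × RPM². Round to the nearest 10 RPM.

27600 RPM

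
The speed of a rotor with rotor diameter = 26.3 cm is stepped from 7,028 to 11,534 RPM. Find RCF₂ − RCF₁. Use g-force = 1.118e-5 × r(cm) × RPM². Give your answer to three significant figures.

12300 g

r = 26.3 / 2 = 13.15 cm
RCF₁ = 1.118 × 10⁻⁵ × 13.15 × (7028)² = 1.118 × 10⁻⁵ × 13.15 × 49,392,784 ≈ 7,261.6 × g
RCF₂ = 1.118 × 10⁻⁵ × 13.15 × (11534)² = 1.118 × 10⁻⁵ × 13.15 × 133,033,156 ≈ 19,558.1 × g
Increase = 19,558.1 − 7,261.6 = 12,296.5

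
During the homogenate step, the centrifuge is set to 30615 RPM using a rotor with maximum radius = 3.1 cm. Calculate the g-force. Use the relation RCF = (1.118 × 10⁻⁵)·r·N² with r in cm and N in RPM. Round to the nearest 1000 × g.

RCF = 1.118 × 10⁻⁵ × 3.1 × (30615)² = 1.118 × 10⁻⁵ × 3.1 × 937,278,225 ≈ 32,484.2 × g

≈ 32000 ×g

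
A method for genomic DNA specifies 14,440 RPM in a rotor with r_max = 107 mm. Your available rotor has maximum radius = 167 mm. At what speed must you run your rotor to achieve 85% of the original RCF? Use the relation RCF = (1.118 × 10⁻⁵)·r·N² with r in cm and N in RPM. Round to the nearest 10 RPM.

Original rotor: r = 107 mm = 10.7 cm
RCF_original = 1.118 × 10⁻⁵ × 10.7 × (14440)² = 1.118 × 10⁻⁵ × 10.7 × 208,513,600 ≈ 24,943.6 × g
Target RCF = 0.85 × 24,943.6 ≈ 21,202.1 × g
Your rotor: r = 167 mm = 16.7 cm
21,202.1 = 1.118 × 10⁻⁵ × 16.7 × N²
N² = 21,202.1 / (18.6706 × 10⁻⁵) = 113,558,750
N ≈ √113,558,750 ≈ 10,656.4

10660 RPM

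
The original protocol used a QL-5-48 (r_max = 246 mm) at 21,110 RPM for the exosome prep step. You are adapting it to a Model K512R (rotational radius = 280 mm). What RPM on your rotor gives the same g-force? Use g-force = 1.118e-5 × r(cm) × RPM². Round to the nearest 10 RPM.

19790 RPM

Original rotor: r = 246 mm = 24.6 cm
RCF_original = 1.118 × 10⁻⁵ × 24.6 × (21110)² = 1.118 × 10⁻⁵ × 24.6 × 445,632,100 ≈ 122,561.3 × g
Your rotor: r = 280 mm = 28.0 cm
122,561.3 = 1.118 × 10⁻⁵ × 28 × N²
N² = 122,561.3 / (31.304 × 10⁻⁵) = 391,519,614
N ≈ √391,519,614 ≈ 19,786.9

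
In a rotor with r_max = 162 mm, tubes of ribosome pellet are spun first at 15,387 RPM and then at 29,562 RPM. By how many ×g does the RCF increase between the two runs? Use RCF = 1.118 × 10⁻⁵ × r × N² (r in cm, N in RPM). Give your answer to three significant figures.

r = 162 mm = 16.2 cm
RCF₁ = 1.118 × 10⁻⁵ × 16.2 × (15387)² = 1.118 × 10⁻⁵ × 16.2 × 236,759,769 ≈ 42,881 × g
RCF₂ = 1.118 × 10⁻⁵ × 16.2 × (29562)² = 1.118 × 10⁻⁵ × 16.2 × 873,911,844 ≈ 158,279.4 × g
Increase = 158,279.4 − 42,881 = 115,398.4

≈ 115000 ×g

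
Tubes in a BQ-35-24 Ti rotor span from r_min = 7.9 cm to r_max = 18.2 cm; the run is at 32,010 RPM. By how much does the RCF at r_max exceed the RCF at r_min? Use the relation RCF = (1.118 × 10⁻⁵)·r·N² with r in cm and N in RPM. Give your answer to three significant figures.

118000 g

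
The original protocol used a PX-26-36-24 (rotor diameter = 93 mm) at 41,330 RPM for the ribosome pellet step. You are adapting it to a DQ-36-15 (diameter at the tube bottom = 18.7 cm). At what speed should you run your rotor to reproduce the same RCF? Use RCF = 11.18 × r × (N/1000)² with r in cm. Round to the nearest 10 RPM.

29150 RPM

Original rotor: r = 93 mm / 2 = 46.5 mm = 4.65 cm
RCF = 11.18 × r × (N/1000)²
RCF_original = 11.18 × 4.65 × (41.33)² = 11.18 × 4.65 × 1,708.1689 ≈ 88,802.6 × g
Your rotor: r = 18.7 / 2 = 9.35 cm
88,802.6 = 11.18 × 9.35 × (N/1000)²
(N/1000)² = 88,802.6 / 104.533 = 849.5174
N = 1000 × √849.5174 ≈ 29,146.5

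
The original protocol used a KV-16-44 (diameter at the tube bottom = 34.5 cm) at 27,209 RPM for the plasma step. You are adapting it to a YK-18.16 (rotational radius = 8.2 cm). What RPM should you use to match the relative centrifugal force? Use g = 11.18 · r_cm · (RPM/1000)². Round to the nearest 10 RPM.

≈ 39460 RPM

Original rotor: r = 34.5 / 2 = 17.25 cm
RCF_original = 11.18 × 17.25 × (27.209)² = 11.18 × 17.25 × 740.329681 ≈ 142,776.3 × g
142,776.3 = 11.18 × 8.2 × (N/1000)²
(N/1000)² = 142,776.3 / 91.676 = 1557.401
N = 1000 × √1557.401 ≈ 39,463.9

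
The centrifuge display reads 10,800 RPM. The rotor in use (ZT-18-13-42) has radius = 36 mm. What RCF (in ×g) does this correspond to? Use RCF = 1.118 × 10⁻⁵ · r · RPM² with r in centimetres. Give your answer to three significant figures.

RCF ≈ 4690 ×g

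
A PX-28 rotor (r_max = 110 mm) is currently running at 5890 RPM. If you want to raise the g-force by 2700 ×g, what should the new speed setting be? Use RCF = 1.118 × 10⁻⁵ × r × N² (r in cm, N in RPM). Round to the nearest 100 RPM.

7500 RPM

r = 110 mm = 11.0 cm
Current RCF = 1.118 × 10⁻⁵ × 11 × (5890)² = 1.118 × 10⁻⁵ × 11 × 34,692,100 ≈ 4,266.4 × g
Target RCF = 4,266.4 + 2,700 = 6,966.4 × g
N² = 6,966.4 / (12.298 × 10⁻⁵) = 56,646,609
N ≈ √56,646,609 ≈ 7,526.4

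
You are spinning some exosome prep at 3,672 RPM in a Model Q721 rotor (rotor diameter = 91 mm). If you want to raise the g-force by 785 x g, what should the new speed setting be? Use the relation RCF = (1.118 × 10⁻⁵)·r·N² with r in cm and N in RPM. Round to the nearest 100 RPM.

r = 91 mm / 2 = 45.5 mm = 4.55 cm
Current RCF = 1.118 × 10⁻⁵ × 4.55 × (3672)² = 1.118 × 10⁻⁵ × 4.55 × 13,483,584 ≈ 685.9 × g
Target RCF = 685.9 + 785 = 1,470.9 × g
N² = 1,470.9 / (5.0869 × 10⁻⁵) = 28,915,449
N ≈ √28,915,449 ≈ 5,377.3

≈ 5400 RPM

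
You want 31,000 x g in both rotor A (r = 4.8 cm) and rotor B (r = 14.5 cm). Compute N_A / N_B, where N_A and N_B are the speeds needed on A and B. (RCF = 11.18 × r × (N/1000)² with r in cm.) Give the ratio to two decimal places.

1.74

At fixed RCF, N ∝ 1/√r, so N_A/N_B = √(r_B/r_A) = √(14.5/4.8) = √3.020833 = 1.7381.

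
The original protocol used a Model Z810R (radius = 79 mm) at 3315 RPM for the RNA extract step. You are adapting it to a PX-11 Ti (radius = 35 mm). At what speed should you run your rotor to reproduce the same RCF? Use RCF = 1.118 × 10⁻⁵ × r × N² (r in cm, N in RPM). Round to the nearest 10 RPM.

≈ 4980 RPM

Original rotor: r = 79 mm = 7.9 cm
RCF_original = 1.118 × 10⁻⁵ × 7.9 × (3315)² = 1.118 × 10⁻⁵ × 7.9 × 10,989,225 ≈ 970.6 × g
Your rotor: r = 35 mm = 3.5 cm
970.6 = 1.118 × 10⁻⁵ × 3.5 × N²
N² = 970.6 / (3.913 × 10⁻⁵) = 24,804,498
N ≈ √24,804,498 ≈ 4,980.4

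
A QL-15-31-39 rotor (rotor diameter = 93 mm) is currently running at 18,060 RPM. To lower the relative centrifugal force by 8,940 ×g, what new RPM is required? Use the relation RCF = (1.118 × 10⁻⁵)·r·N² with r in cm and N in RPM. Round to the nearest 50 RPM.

12400 RPM

r = 93 mm / 2 = 46.5 mm = 4.65 cm
Current RCF = 1.118 × 10⁻⁵ × 4.65 × (18060)² = 1.118 × 10⁻⁵ × 4.65 × 326,163,600 ≈ 16,956.3 × g
Target RCF = 16,956.3 − 8,940 = 8,016.3 × g
N² = 8,016.3 / (5.1987 × 10⁻⁵) = 154,198,165
N ≈ √154,198,165 ≈ 12,417.7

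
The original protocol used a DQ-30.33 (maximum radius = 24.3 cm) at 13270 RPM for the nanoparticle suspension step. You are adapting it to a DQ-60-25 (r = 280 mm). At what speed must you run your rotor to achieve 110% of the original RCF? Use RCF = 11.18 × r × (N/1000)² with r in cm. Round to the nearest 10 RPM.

RCF_original = 11.18 × 24.3 × (13.27)² = 11.18 × 24.3 × 176.0929 ≈ 47,839.9 × g
Target RCF = 1.1 × 47,839.9 ≈ 52,623.9 × g
Your rotor: r = 280 mm = 28.0 cm
52,623.9 = 11.18 × 28 × (N/1000)²
(N/1000)² = 52,623.9 / 313.04 = 168.106
N = 1000 × √168.106 ≈ 12,965.6

≈ 12970 RPM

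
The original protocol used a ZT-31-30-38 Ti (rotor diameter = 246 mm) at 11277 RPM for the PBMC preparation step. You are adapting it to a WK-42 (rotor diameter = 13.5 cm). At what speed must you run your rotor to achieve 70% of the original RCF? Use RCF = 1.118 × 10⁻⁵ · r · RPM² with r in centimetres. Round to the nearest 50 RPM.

12750 RPM

Original rotor: r = 246 mm / 2 = 123 mm = 12.3 cm
RCF_original = 1.118 × 10⁻⁵ × 12.3 × (11277)² = 1.118 × 10⁻⁵ × 12.3 × 127,170,729 ≈ 17,487.8 × g
Target RCF = 0.7 × 17,487.8 ≈ 12,241.5 × g
Your rotor: r = 13.5 / 2 = 6.75 cm
12,241.5 = 1.118 × 10⁻⁵ × 6.75 × N²
N² = 12,241.5 / (7.5465 × 10⁻⁵) = 162,214,272
N ≈ √162,214,272 ≈ 12,736.3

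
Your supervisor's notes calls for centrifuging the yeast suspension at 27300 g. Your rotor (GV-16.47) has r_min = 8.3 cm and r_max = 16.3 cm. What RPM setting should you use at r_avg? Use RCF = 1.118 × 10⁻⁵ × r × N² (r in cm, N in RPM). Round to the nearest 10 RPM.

≈ 14090 RPM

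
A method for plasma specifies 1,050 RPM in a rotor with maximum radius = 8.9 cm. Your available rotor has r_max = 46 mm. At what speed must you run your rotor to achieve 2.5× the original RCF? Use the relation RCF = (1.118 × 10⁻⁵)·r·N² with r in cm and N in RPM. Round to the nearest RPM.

≈ 2309 RPM

RCF_original = 1.118 × 10⁻⁵ × 8.9 × (1050)² = 1.118 × 10⁻⁵ × 8.9 × 1,102,500 ≈ 109.7 × g
Target RCF = 2.5 × 109.7 ≈ 274.2 × g
Your rotor: r = 46 mm = 4.6 cm
274.2 = 1.118 × 10⁻⁵ × 4.6 × N²
N² = 274.2 / (5.1428 × 10⁻⁵) = 5,331,726
N ≈ √5,331,726 ≈ 2,309.1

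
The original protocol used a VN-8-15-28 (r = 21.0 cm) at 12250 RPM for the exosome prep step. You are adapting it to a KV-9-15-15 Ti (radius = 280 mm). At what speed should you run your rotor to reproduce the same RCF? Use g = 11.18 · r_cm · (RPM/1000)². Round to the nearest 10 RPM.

≈ 10610 RPM

RCF_original = 11.18 × 21 × (12.25)² = 11.18 × 21 × 150.0625 ≈ 35,231.7 × g
Your rotor: r = 280 mm = 28.0 cm
35,231.7 = 11.18 × 28 × (N/1000)²
(N/1000)² = 35,231.7 / 313.04 = 112.547
N = 1000 × √112.547 ≈ 10,608.8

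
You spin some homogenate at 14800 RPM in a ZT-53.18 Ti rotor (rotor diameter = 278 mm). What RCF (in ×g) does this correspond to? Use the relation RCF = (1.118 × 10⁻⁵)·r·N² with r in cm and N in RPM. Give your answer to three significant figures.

34000 ×g

r = 278 mm / 2 = 139 mm = 13.9 cm
RCF = 1.118 × 10⁻⁵ × 13.9 × (14800)² = 1.118 × 10⁻⁵ × 13.9 × 219,040,000 ≈ 34,039.3 × g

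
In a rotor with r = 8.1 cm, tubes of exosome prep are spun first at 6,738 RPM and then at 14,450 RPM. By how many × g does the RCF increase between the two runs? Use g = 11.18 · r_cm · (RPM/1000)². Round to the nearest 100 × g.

14800 × g

RCF₁ = 11.18 × 8.1 × (6.738)² = 11.18 × 8.1 × 45.400644 ≈ 4,111.4 × g
RCF₂ = 11.18 × 8.1 × (14.45)² = 11.18 × 8.1 × 208.8025 ≈ 18,908.7 × g
Increase = 18,908.7 − 4,111.4 = 14,797.3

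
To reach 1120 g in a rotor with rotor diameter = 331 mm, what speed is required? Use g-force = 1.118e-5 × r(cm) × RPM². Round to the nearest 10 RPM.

r = 331 mm / 2 = 165.5 mm = 16.55 cm
1,120 = 1.118 × 10⁻⁵ × 16.55 × N²
N² = 1,120 / (18.5029 × 10⁻⁵) = 6,053,105
N ≈ √6,053,105 ≈ 2,460.3

≈ 2460 RPM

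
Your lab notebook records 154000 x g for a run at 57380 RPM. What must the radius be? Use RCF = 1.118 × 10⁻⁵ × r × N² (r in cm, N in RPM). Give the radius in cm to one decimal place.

RCF = 1.118 × 10⁻⁵ × r × N²
154000 = 1.118 × 10⁻⁵ × r × (57380)²
r = 154000 / (1.118 × 10⁻⁵ × 3,292,464,400) = 154000 / 36809.75 ≈ 4.184 cm

4.2 cm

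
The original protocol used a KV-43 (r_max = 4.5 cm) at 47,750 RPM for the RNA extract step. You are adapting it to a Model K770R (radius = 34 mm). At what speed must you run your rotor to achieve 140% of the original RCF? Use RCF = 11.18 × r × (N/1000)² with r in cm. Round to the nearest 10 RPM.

≈ 65000 RPM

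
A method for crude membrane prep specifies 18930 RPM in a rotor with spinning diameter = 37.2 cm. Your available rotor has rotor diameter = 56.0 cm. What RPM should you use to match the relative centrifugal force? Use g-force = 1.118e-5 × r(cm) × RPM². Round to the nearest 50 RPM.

Original rotor: r = 37.2 / 2 = 18.6 cm
RCF_original = 1.118 × 10⁻⁵ × 18.6 × (18930)² = 1.118 × 10⁻⁵ × 18.6 × 358,344,900 ≈ 74,517.1 × g
Your rotor: r = 56.0 / 2 = 28 cm
74,517.1 = 1.118 × 10⁻⁵ × 28 × N²
N² = 74,517.1 / (31.304 × 10⁻⁵) = 238,043,381
N ≈ √238,043,381 ≈ 15,428.7

15450 RPM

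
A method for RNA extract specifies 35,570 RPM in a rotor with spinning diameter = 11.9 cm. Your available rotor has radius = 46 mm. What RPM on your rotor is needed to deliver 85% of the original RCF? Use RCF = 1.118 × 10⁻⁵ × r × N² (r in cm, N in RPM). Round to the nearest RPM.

37297 RPM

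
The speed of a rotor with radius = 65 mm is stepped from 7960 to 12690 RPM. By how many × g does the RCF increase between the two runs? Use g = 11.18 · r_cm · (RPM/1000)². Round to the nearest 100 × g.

≈ 7100 × g

r = 65 mm = 6.5 cm
RCF₁ = 11.18 × 6.5 × (7.96)² = 11.18 × 6.5 × 63.3616 ≈ 4,604.5 × g
RCF₂ = 11.18 × 6.5 × (12.69)² = 11.18 × 6.5 × 161.0361 ≈ 11,702.5 × g
Increase = 11,702.5 − 4,604.5 = 7,098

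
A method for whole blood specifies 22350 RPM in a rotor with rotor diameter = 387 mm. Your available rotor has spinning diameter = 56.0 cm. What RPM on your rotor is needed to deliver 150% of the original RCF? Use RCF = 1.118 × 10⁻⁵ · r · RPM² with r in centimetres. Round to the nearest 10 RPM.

22760 RPM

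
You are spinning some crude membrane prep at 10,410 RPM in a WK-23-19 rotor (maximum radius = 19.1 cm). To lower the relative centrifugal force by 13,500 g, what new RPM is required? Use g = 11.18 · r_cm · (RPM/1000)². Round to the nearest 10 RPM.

≈ 6720 RPM

Current RCF = 11.18 × 19.1 × (10.41)² = 11.18 × 19.1 × 108.3681 ≈ 23,140.7 × g
Target RCF = 23,140.7 − 13,500 = 9,640.7 × g
(N/1000)² = 9,640.7 / 213.538 = 45.14747
N = 1000 × √45.14747 ≈ 6,719.2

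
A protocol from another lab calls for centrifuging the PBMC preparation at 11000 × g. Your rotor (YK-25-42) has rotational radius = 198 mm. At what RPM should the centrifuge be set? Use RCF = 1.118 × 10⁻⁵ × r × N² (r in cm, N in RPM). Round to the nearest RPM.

≈ 7049 RPM

r = 198 mm = 19.8 cm
RCF = 1.118 × 10⁻⁵ × r × N²
11,000 = 1.118 × 10⁻⁵ × 19.8 × N²
N² = 11,000 / (22.1364 × 10⁻⁵) = 49,691,910
N ≈ √49,691,910 ≈ 7,049.2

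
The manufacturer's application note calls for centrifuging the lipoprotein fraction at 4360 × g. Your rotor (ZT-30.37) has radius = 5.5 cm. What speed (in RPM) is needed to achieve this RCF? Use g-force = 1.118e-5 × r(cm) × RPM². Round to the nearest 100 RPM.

RCF = 1.118 × 10⁻⁵ × r × N²
4,360 = 1.118 × 10⁻⁵ × 5.5 × N²
N² = 4,360 / (6.149 × 10⁻⁵) = 70,905,838
N ≈ √70,905,838 ≈ 8,420.6

≈ 8400 RPM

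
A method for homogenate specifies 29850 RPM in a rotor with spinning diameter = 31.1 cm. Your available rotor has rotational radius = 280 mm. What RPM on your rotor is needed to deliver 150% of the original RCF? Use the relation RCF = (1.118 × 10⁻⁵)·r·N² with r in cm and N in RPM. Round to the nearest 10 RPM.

27240 RPM

Original rotor: r = 31.1 / 2 = 15.55 cm
RCF_original = 1.118 × 10⁻⁵ × 15.55 × (29850)² = 1.118 × 10⁻⁵ × 15.55 × 891,022,500 ≈ 154,903.4 × g
Target RCF = 1.5 × 154,903.4 ≈ 232,355.1 × g
Your rotor: r = 280 mm = 28.0 cm
232,355.1 = 1.118 × 10⁻⁵ × 28 × N²
N² = 232,355.1 / (31.304 × 10⁻⁵) = 742,253,706
N ≈ √742,253,706 ≈ 27,244.3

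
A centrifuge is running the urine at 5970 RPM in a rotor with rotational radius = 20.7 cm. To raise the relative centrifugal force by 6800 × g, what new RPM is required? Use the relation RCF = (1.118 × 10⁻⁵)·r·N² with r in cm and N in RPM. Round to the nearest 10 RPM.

N₂ ≈ 8060 RPM

Current RCF = 1.118 × 10⁻⁵ × 20.7 × (5970)² = 1.118 × 10⁻⁵ × 20.7 × 35,640,900 ≈ 8,248.2 × g
Target RCF = 8,248.2 + 6,800 = 15,048.2 × g
N² = 15,048.2 / (23.1426 × 10⁻⁵) = 65,023,809
N ≈ √65,023,809 ≈ 8,063.7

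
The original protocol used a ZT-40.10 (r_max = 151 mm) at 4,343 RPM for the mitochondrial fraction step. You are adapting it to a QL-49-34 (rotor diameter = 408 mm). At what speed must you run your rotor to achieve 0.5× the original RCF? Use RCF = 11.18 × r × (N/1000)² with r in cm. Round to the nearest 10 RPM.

2640 RPM

Original rotor: r = 151 mm = 15.1 cm
RCF = 11.18 × r × (N/1000)²
RCF_original = 11.18 × 15.1 × (4.343)² = 11.18 × 15.1 × 18.861649 ≈ 3,184.2 × g
Target RCF = 0.5 × 3,184.2 ≈ 1,592.1 × g
Your rotor: r = 408 mm / 2 = 204 mm = 20.4 cm
1,592.1 = 11.18 × 20.4 × (N/1000)²
(N/1000)² = 1,592.1 / 228.072 = 6.98069
N = 1000 × √6.98069 ≈ 2,642.1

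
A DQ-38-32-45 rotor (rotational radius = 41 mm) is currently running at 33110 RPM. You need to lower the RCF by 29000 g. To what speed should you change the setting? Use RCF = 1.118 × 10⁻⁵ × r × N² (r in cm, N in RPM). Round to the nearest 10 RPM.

r = 41 mm = 4.1 cm
Current RCF = 1.118 × 10⁻⁵ × 4.1 × (33110)² = 1.118 × 10⁻⁵ × 4.1 × 1,096,272,100 ≈ 50,250.9 × g
Target RCF = 50,250.9 − 29,000 = 21,250.9 × g
N² = 21,250.9 / (4.5838 × 10⁻⁵) = 463,608,796
N ≈ √463,608,796 ≈ 21,531.6

21530 RPM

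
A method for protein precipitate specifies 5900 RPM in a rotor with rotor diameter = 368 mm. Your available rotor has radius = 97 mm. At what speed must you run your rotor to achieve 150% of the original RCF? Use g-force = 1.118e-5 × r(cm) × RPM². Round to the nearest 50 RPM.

Original rotor: r = 368 mm / 2 = 184 mm = 18.4 cm
RCF = 1.118 × 10⁻⁵ × r × N²
RCF_original = 1.118 × 10⁻⁵ × 18.4 × (5900)² = 1.118 × 10⁻⁵ × 18.4 × 34,810,000 ≈ 7,160.8 × g
Target RCF = 1.5 × 7,160.8 ≈ 10,741.2 × g
Your rotor: r = 97 mm = 9.7 cm
10,741.2 = 1.118 × 10⁻⁵ × 9.7 × N²
N² = 10,741.2 / (10.8446 × 10⁻⁵) = 99,046,530
N ≈ √99,046,530 ≈ 9,952.2

9950 RPM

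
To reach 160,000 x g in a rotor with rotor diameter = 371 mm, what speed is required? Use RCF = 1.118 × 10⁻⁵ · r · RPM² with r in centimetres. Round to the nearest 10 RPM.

r = 371 mm / 2 = 185.5 mm = 18.55 cm
RCF = 1.118 × 10⁻⁵ × r × N²
160,000 = 1.118 × 10⁻⁵ × 18.55 × N²
N² = 160,000 / (20.7389 × 10⁻⁵) = 771,497,042
N ≈ √771,497,042 ≈ 27,775.8

N ≈ 27780 RPM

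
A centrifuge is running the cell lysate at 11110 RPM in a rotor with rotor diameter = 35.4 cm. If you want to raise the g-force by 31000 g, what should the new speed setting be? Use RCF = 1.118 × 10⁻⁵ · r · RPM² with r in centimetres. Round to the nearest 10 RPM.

r = 35.4 / 2 = 17.7 cm
Current RCF = 1.118 × 10⁻⁵ × 17.7 × (11110)² = 1.118 × 10⁻⁵ × 17.7 × 123,432,100 ≈ 24,425.5 × g
Target RCF = 24,425.5 + 31,000 = 55,425.5 × g
N² = 55,425.5 / (19.7886 × 10⁻⁵) = 280,088,030
N ≈ √280,088,030 ≈ 16,735.8

16740 RPM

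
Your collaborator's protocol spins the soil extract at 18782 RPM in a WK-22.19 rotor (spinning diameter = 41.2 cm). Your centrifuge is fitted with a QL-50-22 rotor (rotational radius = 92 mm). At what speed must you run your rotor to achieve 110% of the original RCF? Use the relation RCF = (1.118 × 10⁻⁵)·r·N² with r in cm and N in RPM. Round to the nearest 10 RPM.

Original rotor: r = 41.2 / 2 = 20.6 cm
RCF_original = 1.118 × 10⁻⁵ × 20.6 × (18782)² = 1.118 × 10⁻⁵ × 20.6 × 352,763,524 ≈ 81,244.3 × g
Target RCF = 1.1 × 81,244.3 ≈ 89,368.7 × g
Your rotor: r = 92 mm = 9.2 cm
89,368.7 = 1.118 × 10⁻⁵ × 9.2 × N²
N² = 89,368.7 / (10.2856 × 10⁻⁵) = 868,872,015
N ≈ √868,872,015 ≈ 29,476.6

29480 RPM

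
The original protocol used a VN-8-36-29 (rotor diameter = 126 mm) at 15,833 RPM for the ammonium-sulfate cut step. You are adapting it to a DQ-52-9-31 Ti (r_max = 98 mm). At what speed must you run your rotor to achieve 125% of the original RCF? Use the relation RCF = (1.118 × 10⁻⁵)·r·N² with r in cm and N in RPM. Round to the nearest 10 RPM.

Original rotor: r = 126 mm / 2 = 63 mm = 6.3 cm
RCF_original = 1.118 × 10⁻⁵ × 6.3 × (15833)² = 1.118 × 10⁻⁵ × 6.3 × 250,683,889 ≈ 17,656.7 × g
Target RCF = 1.25 × 17,656.7 ≈ 22,070.9 × g
Your rotor: r = 98 mm = 9.8 cm
22,070.9 = 1.118 × 10⁻⁵ × 9.8 × N²
N² = 22,070.9 / (10.9564 × 10⁻⁵) = 201,442,992
N ≈ √201,442,992 ≈ 14,193.1

≈ 14190 RPM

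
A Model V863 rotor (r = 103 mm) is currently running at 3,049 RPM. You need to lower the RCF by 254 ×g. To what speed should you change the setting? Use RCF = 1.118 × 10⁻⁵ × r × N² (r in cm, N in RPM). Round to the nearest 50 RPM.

N₂ ≈ 2650 RPM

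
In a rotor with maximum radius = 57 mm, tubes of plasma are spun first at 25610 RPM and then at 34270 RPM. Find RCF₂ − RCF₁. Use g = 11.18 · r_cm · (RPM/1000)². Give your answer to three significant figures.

r = 57 mm = 5.7 cm
RCF₁ = 11.18 × 5.7 × (25.61)² = 11.18 × 5.7 × 655.8721 ≈ 41,796.1 × g
RCF₂ = 11.18 × 5.7 × (34.27)² = 11.18 × 5.7 × 1,174.4329 ≈ 74,841.9 × g
Increase = 74,841.9 − 41,796.1 = 33,045.8

≈ 33000 x g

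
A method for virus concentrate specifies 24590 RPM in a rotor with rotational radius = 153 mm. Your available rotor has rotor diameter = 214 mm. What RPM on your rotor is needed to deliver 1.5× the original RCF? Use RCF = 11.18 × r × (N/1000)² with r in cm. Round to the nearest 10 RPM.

≈ 36010 RPM

Original rotor: r = 153 mm = 15.3 cm
RCF_original = 11.18 × 15.3 × (24.59)² = 11.18 × 15.3 × 604.6681 ≈ 103,430.9 × g
Target RCF = 1.5 × 103,430.9 ≈ 155,146.3 × g
Your rotor: r = 214 mm / 2 = 107 mm = 10.7 cm
155,146.3 = 11.18 × 10.7 × (N/1000)²
(N/1000)² = 155,146.3 / 119.626 = 1296.928
N = 1000 × √1296.928 ≈ 36,012.9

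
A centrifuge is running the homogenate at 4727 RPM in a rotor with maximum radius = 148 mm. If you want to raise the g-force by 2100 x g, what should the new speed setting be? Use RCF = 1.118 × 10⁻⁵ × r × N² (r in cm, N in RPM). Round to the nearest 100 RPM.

N₂ ≈ 5900 RPM

r = 148 mm = 14.8 cm
Current RCF = 1.118 × 10⁻⁵ × 14.8 × (4727)² = 1.118 × 10⁻⁵ × 14.8 × 22,344,529 ≈ 3,697.2 × g
Target RCF = 3,697.2 + 2,100 = 5,797.2 × g
N² = 5,797.2 / (16.5464 × 10⁻⁵) = 35,036,020
N ≈ √35,036,020 ≈ 5,919.1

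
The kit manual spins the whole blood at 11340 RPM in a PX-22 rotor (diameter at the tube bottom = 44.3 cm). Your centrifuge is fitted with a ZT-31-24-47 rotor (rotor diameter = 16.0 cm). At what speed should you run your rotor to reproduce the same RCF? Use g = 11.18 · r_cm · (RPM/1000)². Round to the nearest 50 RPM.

≈ 18850 RPM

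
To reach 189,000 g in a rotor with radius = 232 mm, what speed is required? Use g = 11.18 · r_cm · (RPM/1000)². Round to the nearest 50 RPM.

r = 232 mm = 23.2 cm
189,000 = 11.18 × 23.2 × (N/1000)²
(N/1000)² = 189,000 / 259.376 = 728.6719
N = 1000 × √728.6719 ≈ 26,993.9

N ≈ 27000 RPM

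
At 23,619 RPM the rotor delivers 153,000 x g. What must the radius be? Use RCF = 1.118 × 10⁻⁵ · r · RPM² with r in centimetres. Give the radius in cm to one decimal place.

≈ 24.5 cm

RCF = 1.118 × 10⁻⁵ × r × N²
153000 = 1.118 × 10⁻⁵ × r × (23619)²
r = 153000 / (1.118 × 10⁻⁵ × 557,857,161) = 153000 / 6236.843 ≈ 24.532 cm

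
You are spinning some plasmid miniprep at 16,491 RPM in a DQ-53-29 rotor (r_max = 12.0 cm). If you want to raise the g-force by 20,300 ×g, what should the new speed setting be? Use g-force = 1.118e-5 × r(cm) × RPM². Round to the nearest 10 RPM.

≈ 20570 RPM

Current RCF = 1.118 × 10⁻⁵ × 12 × (16491)² = 1.118 × 10⁻⁵ × 12 × 271,953,081 ≈ 36,485.2 × g
Target RCF = 36,485.2 + 20,300 = 56,785.2 × g
N² = 56,785.2 / (13.416 × 10⁻⁵) = 423,264,758
N ≈ √423,264,758 ≈ 20,573.4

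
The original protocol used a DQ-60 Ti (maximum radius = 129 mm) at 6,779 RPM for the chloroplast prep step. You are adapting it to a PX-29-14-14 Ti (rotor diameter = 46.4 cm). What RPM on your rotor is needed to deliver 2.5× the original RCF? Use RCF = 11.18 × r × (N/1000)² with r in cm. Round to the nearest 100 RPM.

Original rotor: r = 129 mm = 12.9 cm
RCF_original = 11.18 × 12.9 × (6.779)² = 11.18 × 12.9 × 45.954841 ≈ 6,627.7 × g
Target RCF = 2.5 × 6,627.7 ≈ 16,569.2 × g
Your rotor: r = 46.4 / 2 = 23.2 cm
16,569.2 = 11.18 × 23.2 × (N/1000)²
(N/1000)² = 16,569.2 / 259.376 = 63.88101
N = 1000 × √63.88101 ≈ 7,992.6

≈ 8000 RPM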